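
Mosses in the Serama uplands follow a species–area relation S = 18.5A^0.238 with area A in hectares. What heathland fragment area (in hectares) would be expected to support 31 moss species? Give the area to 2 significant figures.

31 = 18.5 × A^0.238  ⇒  A^0.238 = 31/18.5 = 1.676
ln A = ln(1.676) / 0.238 = 0.5162 / 0.238 = 2.1690
A = e^2.1690 ≈ 8.749 hectares

8.7 hectares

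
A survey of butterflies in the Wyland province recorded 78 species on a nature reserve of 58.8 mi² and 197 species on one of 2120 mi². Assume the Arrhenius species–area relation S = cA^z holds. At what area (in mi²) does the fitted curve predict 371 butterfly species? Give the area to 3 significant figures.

24600 mi²

z = ln(197/78) / ln(2120/58.8) = 0.9265 / 3.5850 = 0.2584
c = 78 / 58.8^0.2584 = 78 / 2.866 = 27.22
A = (371/27.22)^(1/0.2584) ⇒ ln A = ln(13.63)/0.2584 = 10.1085
A = e^10.1085 ≈ 24552 mi²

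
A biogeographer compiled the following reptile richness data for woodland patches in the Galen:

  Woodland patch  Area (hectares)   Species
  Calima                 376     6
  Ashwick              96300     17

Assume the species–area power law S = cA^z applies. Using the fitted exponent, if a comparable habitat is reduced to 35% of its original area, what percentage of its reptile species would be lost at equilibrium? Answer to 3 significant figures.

17.9%

z = ln(17/6) / ln(96300/376) = 1.0415 / 5.5456 = 0.1878
S_new/S_old = (A_new/A_old)^z = 0.35^0.1878 = exp(0.1878 × -1.0498) = 0.8211
Fraction lost = 1 − 0.8211 = 0.1789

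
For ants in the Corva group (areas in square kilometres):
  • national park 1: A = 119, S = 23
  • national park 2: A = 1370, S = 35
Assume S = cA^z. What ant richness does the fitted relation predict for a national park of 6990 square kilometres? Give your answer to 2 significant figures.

46

z = ln(35/23) / ln(1370/119) = 0.4199 / 2.4434 = 0.1718
c = 23 / 119^0.1718 = 23 / 2.273 = 10.12
S₃ = 10.12 × 6990^0.1718 = 10.12 × 4.577 ≈ 46.31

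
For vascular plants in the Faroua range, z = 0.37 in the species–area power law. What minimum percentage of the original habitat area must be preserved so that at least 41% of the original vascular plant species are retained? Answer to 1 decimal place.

Need (A_new/A_old)^0.37 = 0.41, so A_new/A_old = 0.41^(1/0.37) = 0.41^2.703
ln(A_new/A_old) = ln 0.41 / 0.37 = -0.8916 / 0.37 = -2.4097
A_new/A_old = e^-2.4097 ≈ 0.08984

9.0%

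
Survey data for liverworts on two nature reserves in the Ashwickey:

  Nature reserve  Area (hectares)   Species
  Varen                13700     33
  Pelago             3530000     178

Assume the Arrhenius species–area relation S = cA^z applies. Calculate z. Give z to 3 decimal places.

0.304

Taking logs: ln S = ln c + z ln A, so z = (ln S₂ − ln S₁)/(ln A₂ − ln A₁).
z = ln(178/33) / ln(3530000/13700) = ln(5.394) / ln(257.7) = 1.6853 / 5.5517 = 0.3036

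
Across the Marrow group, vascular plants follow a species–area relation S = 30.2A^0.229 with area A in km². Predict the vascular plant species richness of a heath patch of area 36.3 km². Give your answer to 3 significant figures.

S = 30.2 × 36.3^0.229 = 30.2 × 2.276 ≈ 68.74

68.7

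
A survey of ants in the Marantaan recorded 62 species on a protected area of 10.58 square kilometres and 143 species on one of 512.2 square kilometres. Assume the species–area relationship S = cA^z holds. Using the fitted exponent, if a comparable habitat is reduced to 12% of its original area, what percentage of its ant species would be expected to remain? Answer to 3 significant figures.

z = ln(143/62) / ln(512.2/10.58) = 0.8357 / 3.8797 = 0.2154
S_new/S_old = (A_new/A_old)^z = 0.12^0.2154 = exp(0.2154 × -2.1203) = 0.6334

63.3%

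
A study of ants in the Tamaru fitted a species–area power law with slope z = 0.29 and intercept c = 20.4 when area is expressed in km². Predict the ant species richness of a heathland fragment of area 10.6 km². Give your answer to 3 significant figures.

40.5

S = 20.4 × 10.6^0.29
ln S = ln 20.4 + 0.29 × ln 10.6 = 3.0155 + 0.29 × 2.3609 = 3.7002
S = e^3.7002 ≈ 40.45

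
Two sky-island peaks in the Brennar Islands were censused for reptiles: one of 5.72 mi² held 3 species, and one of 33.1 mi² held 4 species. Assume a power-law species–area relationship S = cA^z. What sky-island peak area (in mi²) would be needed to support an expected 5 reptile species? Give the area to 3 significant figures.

z = ln(4/3) / ln(33.1/5.72) = 0.2877 / 1.7556 = 0.1639
c = 3 / 5.72^0.1639 = 3 / 1.331 = 2.254
A = (5/2.254)^(1/0.1639) ⇒ ln A = ln(2.218)/0.1639 = 4.8613
A = e^4.8613 ≈ 129.2 mi²

129 mi²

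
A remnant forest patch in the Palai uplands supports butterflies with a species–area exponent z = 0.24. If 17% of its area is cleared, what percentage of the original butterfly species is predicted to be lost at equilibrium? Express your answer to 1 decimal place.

4.4%

S_new/S_old = (A_new/A_old)^z = 0.83^0.24
= exp(0.24 × ln 0.83) = exp(0.24 × -0.1863) = exp(-0.0447) ≈ 0.9563
Fraction lost = 1 − 0.9563 = 0.04373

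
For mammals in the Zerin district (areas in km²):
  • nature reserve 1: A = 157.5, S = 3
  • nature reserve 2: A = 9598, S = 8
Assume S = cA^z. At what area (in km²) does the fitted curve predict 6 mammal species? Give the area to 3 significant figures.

z = ln(8/3) / ln(9598/157.5) = 0.9808 / 4.1099 = 0.2387
c = 3 / 157.5^0.2387 = 3 / 3.345 = 0.8969
A = (6/0.8969)^(1/0.2387) ⇒ ln A = ln(6.69)/0.2387 = 7.9639
A = e^7.9639 ≈ 2875 km²

2880 km²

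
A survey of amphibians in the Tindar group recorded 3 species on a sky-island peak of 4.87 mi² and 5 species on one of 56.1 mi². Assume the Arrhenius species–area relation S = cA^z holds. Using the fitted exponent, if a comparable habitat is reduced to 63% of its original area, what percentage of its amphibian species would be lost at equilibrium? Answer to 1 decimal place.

z = ln(5/3) / ln(56.1/4.87) = 0.5108 / 2.4440 = 0.2090
S_new/S_old = (A_new/A_old)^z = 0.63^0.2090 = exp(0.2090 × -0.4620) = 0.9079
Fraction lost = 1 − 0.9079 = 0.09205

9.2%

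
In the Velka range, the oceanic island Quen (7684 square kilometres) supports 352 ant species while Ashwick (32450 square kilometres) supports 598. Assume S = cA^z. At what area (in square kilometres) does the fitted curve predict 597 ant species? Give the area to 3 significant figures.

32300 square kilometres

z = ln(598/352) / ln(32450/7684) = 0.5300 / 1.4406 = 0.3679
c = 352 / 7684^0.3679 = 352 / 26.88 = 13.09
A = (597/13.09)^(1/0.3679) ⇒ ln A = ln(45.59)/0.3679 = 10.3829
A = e^10.3829 ≈ 32303 square kilometres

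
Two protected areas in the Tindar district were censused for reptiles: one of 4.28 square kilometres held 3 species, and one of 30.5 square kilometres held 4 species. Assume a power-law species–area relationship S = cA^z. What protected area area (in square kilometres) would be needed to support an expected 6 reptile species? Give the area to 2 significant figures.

z = ln(4/3) / ln(30.5/4.28) = 0.2877 / 1.9638 = 0.1465
c = 3 / 4.28^0.1465 = 3 / 1.237 = 2.424
A = (6/2.424)^(1/0.1465) ⇒ ln A = ln(2.475)/0.1465 = 6.1855
A = e^6.1855 ≈ 485.7 square kilometres

490 square kilometres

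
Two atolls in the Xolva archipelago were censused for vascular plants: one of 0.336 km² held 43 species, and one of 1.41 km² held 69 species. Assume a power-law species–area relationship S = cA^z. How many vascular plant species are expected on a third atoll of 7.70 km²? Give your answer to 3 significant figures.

121

z = ln(69/43) / ln(1.41/0.336) = 0.4729 / 1.4342 = 0.3297
c = 43 / 0.336^0.3297 = 43 / 0.6979 = 61.61
S₃ = 61.61 × 7.7^0.3297 = 61.61 × 1.96 ≈ 120.8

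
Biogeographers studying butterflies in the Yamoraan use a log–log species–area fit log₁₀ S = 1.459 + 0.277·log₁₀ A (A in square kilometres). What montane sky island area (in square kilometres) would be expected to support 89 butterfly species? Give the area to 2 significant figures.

59 square kilometres

89 = 28.77 × A^0.277  ⇒  A^0.277 = 89/28.77 = 3.093
ln A = ln(3.093) / 0.277 = 1.1292 / 0.277 = 4.0764
A = e^4.0764 ≈ 58.93 square kilometres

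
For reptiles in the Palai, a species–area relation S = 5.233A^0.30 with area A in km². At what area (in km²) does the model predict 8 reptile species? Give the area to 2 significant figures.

4.1 km²

8 = 5.233 × A^0.3  ⇒  A^0.3 = 8/5.233 = 1.529
ln A = ln(1.529) / 0.3 = 0.4245 / 0.3 = 1.4149
A = e^1.4149 ≈ 4.116 km²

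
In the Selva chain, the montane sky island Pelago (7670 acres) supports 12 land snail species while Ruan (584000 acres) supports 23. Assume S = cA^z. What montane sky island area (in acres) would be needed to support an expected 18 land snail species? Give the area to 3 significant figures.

z = ln(23/12) / ln(584000/7670) = 0.6506 / 4.3326 = 0.1502
c = 12 / 7670^0.1502 = 12 / 3.831 = 3.132
A = (18/3.132)^(1/0.1502) ⇒ ln A = ln(5.747)/0.1502 = 11.6453
A = e^11.6453 ≈ 114150 acres

114000 acres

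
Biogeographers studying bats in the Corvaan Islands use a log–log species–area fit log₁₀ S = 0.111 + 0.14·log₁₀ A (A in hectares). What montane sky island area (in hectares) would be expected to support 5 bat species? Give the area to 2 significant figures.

16000 hectares

5 = 1.291 × A^0.14  ⇒  A^0.14 = 5/1.291 = 3.872
ln A = ln(3.872) / 0.14 = 1.3539 / 0.14 = 9.6704
A = e^9.6704 ≈ 15841 hectares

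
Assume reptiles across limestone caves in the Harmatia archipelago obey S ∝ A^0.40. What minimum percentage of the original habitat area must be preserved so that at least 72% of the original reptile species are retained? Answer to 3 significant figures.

44.0%

Need (A_new/A_old)^0.4 = 0.72, so A_new/A_old = 0.72^(1/0.4) = 0.72^2.5
ln(A_new/A_old) = ln 0.72 / 0.4 = -0.3285 / 0.4 = -0.8213
A_new/A_old = e^-0.8213 ≈ 0.4399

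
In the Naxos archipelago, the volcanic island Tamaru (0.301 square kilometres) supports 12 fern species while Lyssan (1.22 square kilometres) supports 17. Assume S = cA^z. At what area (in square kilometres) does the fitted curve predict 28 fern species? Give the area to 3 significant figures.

9.06 square kilometres

z = ln(17/12) / ln(1.22/0.301) = 0.3483 / 1.3995 = 0.2489
c = 12 / 0.301^0.2489 = 12 / 0.7417 = 16.18
A = (28/16.18)^(1/0.2489) ⇒ ln A = ln(1.731)/0.2489 = 2.2038
A = e^2.2038 ≈ 9.059 square kilometres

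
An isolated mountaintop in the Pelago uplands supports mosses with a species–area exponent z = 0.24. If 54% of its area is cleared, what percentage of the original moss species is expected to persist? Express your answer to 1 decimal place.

S_new/S_old = (A_new/A_old)^z = 0.46^0.24
= exp(0.24 × ln 0.46) = exp(0.24 × -0.7765) = exp(-0.1864) ≈ 0.83

83.0%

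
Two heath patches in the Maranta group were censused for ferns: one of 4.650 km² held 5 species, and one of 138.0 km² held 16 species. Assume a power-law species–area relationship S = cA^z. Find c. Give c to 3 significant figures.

z = ln(S₂/S₁) / ln(A₂/A₁) = ln(16/5) / ln(138/4.65) = 1.1632 / 3.3904 = 0.3431
c = S₁ / A₁^z = 5 / 4.65^0.3431 = 5 / 1.694 = 2.951

2.95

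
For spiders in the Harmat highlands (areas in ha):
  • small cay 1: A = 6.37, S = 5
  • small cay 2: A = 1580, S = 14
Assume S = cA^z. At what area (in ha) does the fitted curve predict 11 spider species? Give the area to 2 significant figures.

430 ha

z = ln(14/5) / ln(1580/6.37) = 1.0296 / 5.5136 = 0.1867
c = 5 / 6.37^0.1867 = 5 / 1.413 = 3.538
A = (11/3.538)^(1/0.1867) ⇒ ln A = ln(3.109)/0.1867 = 6.0738
A = e^6.0738 ≈ 434.3 ha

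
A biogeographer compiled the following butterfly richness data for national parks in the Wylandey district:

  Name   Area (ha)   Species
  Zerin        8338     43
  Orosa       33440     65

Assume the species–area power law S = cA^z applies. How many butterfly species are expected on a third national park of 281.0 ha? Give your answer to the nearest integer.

16

z = ln(65/43) / ln(33440/8338) = 0.4132 / 1.3889 = 0.2975
c = 43 / 8338^0.2975 = 43 / 14.67 = 2.931
S₃ = 2.931 × 281^0.2975 = 2.931 × 5.351 ≈ 15.68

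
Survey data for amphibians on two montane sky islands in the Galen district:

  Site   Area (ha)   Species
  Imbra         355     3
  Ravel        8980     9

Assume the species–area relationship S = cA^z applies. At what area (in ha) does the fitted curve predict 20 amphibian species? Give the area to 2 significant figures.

z = ln(9/3) / ln(8980/355) = 1.0986 / 3.2306 = 0.3401
c = 3 / 355^0.3401 = 3 / 7.366 = 0.4073
A = (20/0.4073)^(1/0.3401) ⇒ ln A = ln(49.11)/0.3401 = 11.4509
A = e^11.4509 ≈ 93985 ha

94000 ha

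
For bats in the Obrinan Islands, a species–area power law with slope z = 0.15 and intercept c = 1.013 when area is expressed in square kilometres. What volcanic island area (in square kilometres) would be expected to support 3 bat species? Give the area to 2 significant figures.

1400 square kilometres

3 = 1.013 × A^0.15  ⇒  A^0.15 = 3/1.013 = 2.962
ln A = ln(2.962) / 0.15 = 1.0857 / 0.15 = 7.2380
A = e^7.2380 ≈ 1391 square kilometres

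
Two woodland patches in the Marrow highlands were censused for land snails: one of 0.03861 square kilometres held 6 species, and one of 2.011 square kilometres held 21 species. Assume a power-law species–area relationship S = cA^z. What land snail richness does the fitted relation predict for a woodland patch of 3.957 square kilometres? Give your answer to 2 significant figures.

26

z = ln(21/6) / ln(2.011/0.03861) = 1.2528 / 3.9529 = 0.3169
c = 6 / 0.03861^0.3169 = 6 / 0.3565 = 16.83
S₃ = 16.83 × 3.957^0.3169 = 16.83 × 1.546 ≈ 26.02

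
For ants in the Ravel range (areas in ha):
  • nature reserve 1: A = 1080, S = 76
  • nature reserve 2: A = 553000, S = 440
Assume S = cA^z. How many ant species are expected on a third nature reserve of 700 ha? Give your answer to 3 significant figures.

67.3

z = ln(440/76) / ln(553000/1080) = 1.7560 / 6.2384 = 0.2815
c = 76 / 1080^0.2815 = 76 / 7.143 = 10.64
S₃ = 10.64 × 700^0.2815 = 10.64 × 6.322 ≈ 67.27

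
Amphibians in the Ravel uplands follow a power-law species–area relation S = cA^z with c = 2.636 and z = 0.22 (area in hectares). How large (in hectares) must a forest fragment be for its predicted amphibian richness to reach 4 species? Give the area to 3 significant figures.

6.66 hectares

4 = 2.636 × A^0.22  ⇒  A^0.22 = 4/2.636 = 1.517
ln A = ln(1.517) / 0.22 = 0.4170 / 0.22 = 1.8956
A = e^1.8956 ≈ 6.657 hectares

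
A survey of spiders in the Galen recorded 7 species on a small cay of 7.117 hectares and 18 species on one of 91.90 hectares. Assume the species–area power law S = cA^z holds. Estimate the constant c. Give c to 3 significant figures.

3.39

z = ln(S₂/S₁) / ln(A₂/A₁) = ln(18/7) / ln(91.9/7.117) = 0.9445 / 2.5582 = 0.3692
c = S₁ / A₁^z = 7 / 7.117^0.3692 = 7 / 2.064 = 3.392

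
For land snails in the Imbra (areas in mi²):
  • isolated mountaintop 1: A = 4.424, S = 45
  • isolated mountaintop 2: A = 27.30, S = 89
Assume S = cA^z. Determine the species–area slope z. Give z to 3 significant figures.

0.375

Taking logs: ln S = ln c + z ln A, so z = (ln S₂ − ln S₁)/(ln A₂ − ln A₁).
z = ln(89/45) / ln(27.3/4.424) = ln(1.978) / ln(6.171) = 0.6820 / 1.8198 = 0.3747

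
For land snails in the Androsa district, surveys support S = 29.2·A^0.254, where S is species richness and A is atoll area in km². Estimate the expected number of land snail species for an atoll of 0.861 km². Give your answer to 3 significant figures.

28.1

S = 29.2 × 0.861^0.254
ln S = ln 29.2 + 0.254 × ln 0.861 = 3.3742 + 0.254 × -0.1497 = 3.3362
S = e^3.3362 ≈ 28.11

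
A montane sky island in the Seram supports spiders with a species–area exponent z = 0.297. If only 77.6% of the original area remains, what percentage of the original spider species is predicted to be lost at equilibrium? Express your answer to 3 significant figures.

S_new/S_old = (A_new/A_old)^z = 0.776^0.297
= exp(0.297 × ln 0.776) = exp(0.297 × -0.2536) = exp(-0.0753) ≈ 0.9274
Fraction lost = 1 − 0.9274 = 0.07255

7.26%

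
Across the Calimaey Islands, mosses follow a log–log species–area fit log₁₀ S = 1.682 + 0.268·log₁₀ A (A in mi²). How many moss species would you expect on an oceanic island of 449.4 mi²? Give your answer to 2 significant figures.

250

S = 48.08 × 449.4^0.268 = 48.08 × 5.139 ≈ 247.1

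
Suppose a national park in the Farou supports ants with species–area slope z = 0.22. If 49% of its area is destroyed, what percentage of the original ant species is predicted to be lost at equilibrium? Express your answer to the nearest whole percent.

S_new/S_old = (A_new/A_old)^z = 0.51^0.22
= exp(0.22 × ln 0.51) = exp(0.22 × -0.6733) = exp(-0.1481) ≈ 0.8623
Fraction lost = 1 − 0.8623 = 0.1377

14%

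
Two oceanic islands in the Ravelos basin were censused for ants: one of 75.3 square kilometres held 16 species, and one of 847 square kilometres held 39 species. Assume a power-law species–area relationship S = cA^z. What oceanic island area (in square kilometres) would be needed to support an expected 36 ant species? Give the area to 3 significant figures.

z = ln(39/16) / ln(847/75.3) = 0.8910 / 2.4202 = 0.3681
c = 16 / 75.3^0.3681 = 16 / 4.908 = 3.26
A = (36/3.26)^(1/0.3681) ⇒ ln A = ln(11.04)/0.3681 = 6.5243
A = e^6.5243 ≈ 681.5 square kilometres

681 square kilometres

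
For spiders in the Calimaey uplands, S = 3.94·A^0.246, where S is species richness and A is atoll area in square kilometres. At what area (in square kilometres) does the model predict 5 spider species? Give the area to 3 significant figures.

5 = 3.94 × A^0.246  ⇒  A^0.246 = 5/3.94 = 1.269
ln A = ln(1.269) / 0.246 = 0.2383 / 0.246 = 0.9685
A = e^0.9685 ≈ 2.634 square kilometres

2.63 square kilometres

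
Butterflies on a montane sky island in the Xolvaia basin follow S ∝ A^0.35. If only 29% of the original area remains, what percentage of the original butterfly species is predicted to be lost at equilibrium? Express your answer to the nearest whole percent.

35%

S_new/S_old = (A_new/A_old)^z = 0.29^0.35
= exp(0.35 × ln 0.29) = exp(0.35 × -1.2379) = exp(-0.4333) ≈ 0.6484
Fraction lost = 1 − 0.6484 = 0.3516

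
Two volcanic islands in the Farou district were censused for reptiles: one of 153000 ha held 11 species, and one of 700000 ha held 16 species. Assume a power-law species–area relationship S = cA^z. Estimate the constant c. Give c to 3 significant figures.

0.581

z = ln(S₂/S₁) / ln(A₂/A₁) = ln(16/11) / ln(700000/153000) = 0.3747 / 1.5206 = 0.2464
c = S₁ / A₁^z = 11 / 153000^0.2464 = 11 / 18.95 = 0.5806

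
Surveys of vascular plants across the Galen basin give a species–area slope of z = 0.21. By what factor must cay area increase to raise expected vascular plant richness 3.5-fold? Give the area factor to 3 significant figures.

(A₂/A₁)^0.21 = 3.5, so A₂/A₁ = 3.5^(1/0.21) = 3.5^4.762
ln(A₂/A₁) = ln 3.5 / 0.21 = 1.2528 / 0.21 = 5.9655
A₂/A₁ = e^5.9655 ≈ 389.8

390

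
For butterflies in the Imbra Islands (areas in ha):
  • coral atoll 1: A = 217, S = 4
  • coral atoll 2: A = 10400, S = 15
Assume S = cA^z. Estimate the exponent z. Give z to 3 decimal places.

Taking logs: ln S = ln c + z ln A, so z = (ln S₂ − ln S₁)/(ln A₂ − ln A₁).
z = ln(15/4) / ln(10400/217) = ln(3.75) / ln(47.93) = 1.3218 / 3.8697 = 0.3416

0.342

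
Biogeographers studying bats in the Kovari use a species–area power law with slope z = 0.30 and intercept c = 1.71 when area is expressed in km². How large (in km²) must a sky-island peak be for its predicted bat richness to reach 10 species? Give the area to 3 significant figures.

10 = 1.71 × A^0.3  ⇒  A^0.3 = 10/1.71 = 5.848
ln A = ln(5.848) / 0.3 = 1.7661 / 0.3 = 5.8870
A = e^5.8870 ≈ 360.3 km²

360 km²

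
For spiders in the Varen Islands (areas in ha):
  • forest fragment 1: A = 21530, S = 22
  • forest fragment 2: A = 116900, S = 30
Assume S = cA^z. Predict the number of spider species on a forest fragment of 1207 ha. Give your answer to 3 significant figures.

13.0

z = ln(30/22) / ln(116900/21530) = 0.3102 / 1.6919 = 0.1833
c = 22 / 21530^0.1833 = 22 / 6.228 = 3.533
S₃ = 3.533 × 1207^0.1833 = 3.533 × 3.672 ≈ 12.97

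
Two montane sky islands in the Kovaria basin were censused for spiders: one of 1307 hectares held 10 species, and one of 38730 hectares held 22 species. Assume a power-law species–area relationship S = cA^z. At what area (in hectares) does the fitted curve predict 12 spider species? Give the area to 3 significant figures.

z = ln(22/10) / ln(38730/1307) = 0.7885 / 3.3889 = 0.2327
c = 10 / 1307^0.2327 = 10 / 5.309 = 1.884
A = (12/1.884)^(1/0.2327) ⇒ ln A = ln(6.371)/0.2327 = 7.9591
A = e^7.9591 ≈ 2862 hectares

2860 hectares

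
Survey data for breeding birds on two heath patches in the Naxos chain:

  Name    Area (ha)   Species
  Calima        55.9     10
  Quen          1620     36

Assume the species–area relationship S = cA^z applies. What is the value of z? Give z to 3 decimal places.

Taking logs: ln S = ln c + z ln A, so z = (ln S₂ − ln S₁)/(ln A₂ − ln A₁).
z = ln(36/10) / ln(1620/55.9) = ln(3.6) / ln(28.98) = 1.2809 / 3.3666 = 0.3805

0.380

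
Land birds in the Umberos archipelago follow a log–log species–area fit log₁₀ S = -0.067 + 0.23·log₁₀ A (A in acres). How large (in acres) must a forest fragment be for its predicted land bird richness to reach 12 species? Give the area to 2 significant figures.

12 = 0.857 × A^0.23  ⇒  A^0.23 = 12/0.857 = 14
ln A = ln(14) / 0.23 = 2.6392 / 0.23 = 11.4747
A = e^11.4747 ≈ 96249 acres

96000 acres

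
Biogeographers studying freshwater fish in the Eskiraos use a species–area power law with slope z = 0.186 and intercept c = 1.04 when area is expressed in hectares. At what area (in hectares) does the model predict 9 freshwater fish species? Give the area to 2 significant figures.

9 = 1.04 × A^0.186  ⇒  A^0.186 = 9/1.04 = 8.654
ln A = ln(8.654) / 0.186 = 2.1580 / 0.186 = 11.6022
A = e^11.6022 ≈ 109335 hectares

110000 hectares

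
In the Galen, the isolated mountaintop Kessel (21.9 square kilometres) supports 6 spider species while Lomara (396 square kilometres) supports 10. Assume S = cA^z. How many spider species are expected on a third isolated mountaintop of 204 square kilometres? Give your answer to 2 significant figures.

z = ln(10/6) / ln(396/21.9) = 0.5108 / 2.8949 = 0.1765
c = 6 / 21.9^0.1765 = 6 / 1.724 = 3.48
S₃ = 3.48 × 204^0.1765 = 3.48 × 2.556 ≈ 8.895

8.9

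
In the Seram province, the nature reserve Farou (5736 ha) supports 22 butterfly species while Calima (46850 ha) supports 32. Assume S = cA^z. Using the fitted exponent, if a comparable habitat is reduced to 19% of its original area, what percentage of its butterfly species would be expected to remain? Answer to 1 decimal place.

z = ln(32/22) / ln(46850/5736) = 0.3747 / 2.1002 = 0.1784
S_new/S_old = (A_new/A_old)^z = 0.19^0.1784 = exp(0.1784 × -1.6607) = 0.7436

74.4%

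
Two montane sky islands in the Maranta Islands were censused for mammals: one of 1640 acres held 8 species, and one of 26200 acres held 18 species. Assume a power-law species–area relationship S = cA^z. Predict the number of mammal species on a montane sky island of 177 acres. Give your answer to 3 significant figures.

4.17

z = ln(18/8) / ln(26200/1640) = 0.8109 / 2.7711 = 0.2926
c = 8 / 1640^0.2926 = 8 / 8.726 = 0.9168
S₃ = 0.9168 × 177^0.2926 = 0.9168 × 4.548 ≈ 4.17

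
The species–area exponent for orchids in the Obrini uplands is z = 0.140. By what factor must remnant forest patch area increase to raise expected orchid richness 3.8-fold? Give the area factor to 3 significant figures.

(A₂/A₁)^0.14 = 3.8, so A₂/A₁ = 3.8^(1/0.14) = 3.8^7.143
ln(A₂/A₁) = ln 3.8 / 0.14 = 1.3350 / 0.14 = 9.5357
A₂/A₁ = e^9.5357 ≈ 13846

13800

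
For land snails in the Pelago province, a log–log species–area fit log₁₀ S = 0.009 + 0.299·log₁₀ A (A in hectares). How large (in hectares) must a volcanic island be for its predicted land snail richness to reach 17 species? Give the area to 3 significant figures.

12200 hectares

17 = 1.021 × A^0.299  ⇒  A^0.299 = 17/1.021 = 16.65
ln A = ln(16.65) / 0.299 = 2.8125 / 0.299 = 9.4063
A = e^9.4063 ≈ 12165 hectares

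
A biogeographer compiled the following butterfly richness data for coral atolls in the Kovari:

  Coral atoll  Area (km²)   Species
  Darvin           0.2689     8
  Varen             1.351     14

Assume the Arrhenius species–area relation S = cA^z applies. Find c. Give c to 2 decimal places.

12.61

z = ln(S₂/S₁) / ln(A₂/A₁) = ln(14/8) / ln(1.351/0.2689) = 0.5596 / 1.6143 = 0.3467
c = S₁ / A₁^z = 8 / 0.2689^0.3467 = 8 / 0.6342 = 12.61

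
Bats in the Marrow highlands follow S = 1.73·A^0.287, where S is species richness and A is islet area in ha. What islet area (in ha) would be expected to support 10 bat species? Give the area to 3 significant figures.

10 = 1.73 × A^0.287  ⇒  A^0.287 = 10/1.73 = 5.78
ln A = ln(5.78) / 0.287 = 1.7545 / 0.287 = 6.1131
A = e^6.1131 ≈ 451.7 ha

452 ha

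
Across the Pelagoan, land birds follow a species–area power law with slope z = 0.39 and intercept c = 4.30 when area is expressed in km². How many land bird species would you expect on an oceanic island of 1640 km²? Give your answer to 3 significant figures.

S = 4.3 × 1640^0.39
ln S = ln 4.3 + 0.39 × ln 1640 = 1.4586 + 0.39 × 7.4025 = 4.3456
S = e^4.3456 ≈ 77.14

77.1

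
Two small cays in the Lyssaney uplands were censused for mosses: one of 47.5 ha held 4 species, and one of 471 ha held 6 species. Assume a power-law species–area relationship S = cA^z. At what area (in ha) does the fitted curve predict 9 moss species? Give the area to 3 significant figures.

z = ln(6/4) / ln(471/47.5) = 0.4055 / 2.2941 = 0.1767
c = 4 / 47.5^0.1767 = 4 / 1.979 = 2.022
A = (9/2.022)^(1/0.1767) ⇒ ln A = ln(4.452)/0.1767 = 8.4490
A = e^8.4490 ≈ 4670 ha

4670 ha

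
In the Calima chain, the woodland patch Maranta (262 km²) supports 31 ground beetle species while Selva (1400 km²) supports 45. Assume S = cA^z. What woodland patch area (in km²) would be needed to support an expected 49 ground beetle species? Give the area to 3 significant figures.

z = ln(45/31) / ln(1400/262) = 0.3727 / 1.6759 = 0.2224
c = 31 / 262^0.2224 = 31 / 3.45 = 8.987
A = (49/8.987)^(1/0.2224) ⇒ ln A = ln(5.453)/0.2224 = 7.6272
A = e^7.6272 ≈ 2053 km²

2050 km²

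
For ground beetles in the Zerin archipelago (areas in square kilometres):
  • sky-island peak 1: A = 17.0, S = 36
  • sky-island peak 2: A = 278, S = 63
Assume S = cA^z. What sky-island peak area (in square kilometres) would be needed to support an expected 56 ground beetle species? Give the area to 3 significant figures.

154 square kilometres

z = ln(63/36) / ln(278/17) = 0.5596 / 2.7944 = 0.2003
c = 36 / 17^0.2003 = 36 / 1.764 = 20.41
A = (56/20.41)^(1/0.2003) ⇒ ln A = ln(2.743)/0.2003 = 5.0395
A = e^5.0395 ≈ 154.4 square kilometres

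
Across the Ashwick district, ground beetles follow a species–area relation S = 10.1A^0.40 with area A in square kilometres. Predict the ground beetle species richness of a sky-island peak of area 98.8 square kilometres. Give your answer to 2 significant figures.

63

S = 10.1 × 98.8^0.4
ln S = ln 10.1 + 0.4 × ln 98.8 = 2.3125 + 0.4 × 4.5931 = 4.1498
S = e^4.1498 ≈ 63.42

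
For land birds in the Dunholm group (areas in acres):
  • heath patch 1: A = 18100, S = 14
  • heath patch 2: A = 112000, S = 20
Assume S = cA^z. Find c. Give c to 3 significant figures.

2.06

z = ln(S₂/S₁) / ln(A₂/A₁) = ln(20/14) / ln(112000/18100) = 0.3567 / 1.8226 = 0.1957
c = S₁ / A₁^z = 14 / 18100^0.1957 = 14 / 6.811 = 2.055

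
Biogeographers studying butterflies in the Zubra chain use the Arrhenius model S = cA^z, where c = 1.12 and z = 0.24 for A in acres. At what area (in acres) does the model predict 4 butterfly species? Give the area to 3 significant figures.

201 acres

4 = 1.12 × A^0.24  ⇒  A^0.24 = 4/1.12 = 3.571
ln A = ln(3.571) / 0.24 = 1.2730 / 0.24 = 5.3040
A = e^5.3040 ≈ 201.1 acres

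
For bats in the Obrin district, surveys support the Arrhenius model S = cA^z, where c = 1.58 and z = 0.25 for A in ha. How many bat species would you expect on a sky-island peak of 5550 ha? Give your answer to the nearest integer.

14 species

S = 1.58 × 5550^0.25
ln S = ln 1.58 + 0.25 × ln 5550 = 0.4574 + 0.25 × 8.6216 = 2.6128
S = e^2.6128 ≈ 13.64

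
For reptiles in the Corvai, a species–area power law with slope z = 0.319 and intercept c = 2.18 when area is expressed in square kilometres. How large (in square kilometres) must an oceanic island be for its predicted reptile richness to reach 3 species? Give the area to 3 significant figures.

3 = 2.18 × A^0.319  ⇒  A^0.319 = 3/2.18 = 1.376
ln A = ln(1.376) / 0.319 = 0.3193 / 0.319 = 1.0009
A = e^1.0009 ≈ 2.721 square kilometres

2.72 square kilometres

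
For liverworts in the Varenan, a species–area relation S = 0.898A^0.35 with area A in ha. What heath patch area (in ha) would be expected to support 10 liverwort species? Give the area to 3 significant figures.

10 = 0.898 × A^0.35  ⇒  A^0.35 = 10/0.898 = 11.14
ln A = ln(11.14) / 0.35 = 2.4102 / 0.35 = 6.8862
A = e^6.8862 ≈ 978.7 ha

979 ha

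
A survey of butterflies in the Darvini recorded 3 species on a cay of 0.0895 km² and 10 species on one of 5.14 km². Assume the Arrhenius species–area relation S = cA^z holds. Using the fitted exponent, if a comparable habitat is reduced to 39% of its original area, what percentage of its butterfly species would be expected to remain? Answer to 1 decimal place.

75.6%

z = ln(10/3) / ln(5.14/0.0895) = 1.2040 / 4.0506 = 0.2972
S_new/S_old = (A_new/A_old)^z = 0.39^0.2972 = exp(0.2972 × -0.9416) = 0.7559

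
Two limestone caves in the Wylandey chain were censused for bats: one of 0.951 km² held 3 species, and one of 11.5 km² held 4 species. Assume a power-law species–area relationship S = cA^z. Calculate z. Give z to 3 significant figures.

0.115

Taking logs: ln S = ln c + z ln A, so z = (ln S₂ − ln S₁)/(ln A₂ − ln A₁).
z = ln(4/3) / ln(11.5/0.951) = ln(1.333) / ln(12.09) = 0.2877 / 2.4926 = 0.1154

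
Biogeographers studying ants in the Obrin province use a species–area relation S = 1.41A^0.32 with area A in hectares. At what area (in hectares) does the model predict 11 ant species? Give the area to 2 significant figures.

610 hectares

11 = 1.41 × A^0.32  ⇒  A^0.32 = 11/1.41 = 7.801
ln A = ln(7.801) / 0.32 = 2.0543 / 0.32 = 6.4197
A = e^6.4197 ≈ 613.8 hectares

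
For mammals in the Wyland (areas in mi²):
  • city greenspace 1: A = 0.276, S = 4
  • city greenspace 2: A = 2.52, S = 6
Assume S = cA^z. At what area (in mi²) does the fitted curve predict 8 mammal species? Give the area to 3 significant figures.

z = ln(6/4) / ln(2.52/0.276) = 0.4055 / 2.2116 = 0.1833
c = 4 / 0.276^0.1833 = 4 / 0.7898 = 5.065
A = (8/5.065)^(1/0.1833) ⇒ ln A = ln(1.58)/0.1833 = 2.4934
A = e^2.4934 ≈ 12.1 mi²

12.1 mi²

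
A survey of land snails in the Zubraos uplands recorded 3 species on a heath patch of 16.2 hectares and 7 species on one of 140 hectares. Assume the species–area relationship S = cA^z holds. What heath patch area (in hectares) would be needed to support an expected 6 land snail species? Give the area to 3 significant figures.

z = ln(7/3) / ln(140/16.2) = 0.8473 / 2.1566 = 0.3929
c = 3 / 16.2^0.3929 = 3 / 2.987 = 1.004
A = (6/1.004)^(1/0.3929) ⇒ ln A = ln(5.973)/0.3929 = 4.5493
A = e^4.5493 ≈ 94.56 hectares

94.6 hectares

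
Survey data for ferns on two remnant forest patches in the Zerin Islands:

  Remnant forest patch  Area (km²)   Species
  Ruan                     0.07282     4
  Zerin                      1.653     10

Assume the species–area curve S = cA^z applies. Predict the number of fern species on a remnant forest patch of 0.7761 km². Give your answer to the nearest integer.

8

z = ln(10/4) / ln(1.653/0.07282) = 0.9163 / 3.1224 = 0.2935
c = 4 / 0.07282^0.2935 = 4 / 0.4636 = 8.629
S₃ = 8.629 × 0.7761^0.2935 = 8.629 × 0.9283 ≈ 8.01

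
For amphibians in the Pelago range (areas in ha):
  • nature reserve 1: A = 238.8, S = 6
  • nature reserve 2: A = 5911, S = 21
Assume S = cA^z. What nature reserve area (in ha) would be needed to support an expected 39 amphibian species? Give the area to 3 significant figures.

28900 ha

z = ln(21/6) / ln(5911/238.8) = 1.2528 / 3.2089 = 0.3904
c = 6 / 238.8^0.3904 = 6 / 8.48 = 0.7076
A = (39/0.7076)^(1/0.3904) ⇒ ln A = ln(55.12)/0.3904 = 10.2702
A = e^10.2702 ≈ 28861 ha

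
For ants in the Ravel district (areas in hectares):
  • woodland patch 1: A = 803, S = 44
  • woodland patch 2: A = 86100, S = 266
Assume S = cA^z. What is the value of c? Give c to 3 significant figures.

z = ln(S₂/S₁) / ln(A₂/A₁) = ln(266/44) / ln(86100/803) = 1.7993 / 4.6749 = 0.3849
c = S₁ / A₁^z = 44 / 803^0.3849 = 44 / 13.12 = 3.353

3.35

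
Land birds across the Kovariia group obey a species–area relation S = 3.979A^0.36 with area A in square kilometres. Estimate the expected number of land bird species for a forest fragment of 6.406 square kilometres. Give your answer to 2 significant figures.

7.8

S = 3.979 × 6.406^0.36 = 3.979 × 1.952 ≈ 7.765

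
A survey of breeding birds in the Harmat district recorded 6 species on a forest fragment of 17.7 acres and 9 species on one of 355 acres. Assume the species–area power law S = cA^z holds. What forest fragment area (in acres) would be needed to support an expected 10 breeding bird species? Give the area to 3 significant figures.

774 acres

z = ln(9/6) / ln(355/17.7) = 0.4055 / 2.9986 = 0.1352
c = 6 / 17.7^0.1352 = 6 / 1.475 = 4.068
A = (10/4.068)^(1/0.1352) ⇒ ln A = ln(2.458)/0.1352 = 6.6513
A = e^6.6513 ≈ 773.8 acres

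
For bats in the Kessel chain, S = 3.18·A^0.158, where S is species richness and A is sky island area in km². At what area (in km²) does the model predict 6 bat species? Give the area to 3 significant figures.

55.6 km²

6 = 3.18 × A^0.158  ⇒  A^0.158 = 6/3.18 = 1.887
ln A = ln(1.887) / 0.158 = 0.6349 / 0.158 = 4.0182
A = e^4.0182 ≈ 55.6 km²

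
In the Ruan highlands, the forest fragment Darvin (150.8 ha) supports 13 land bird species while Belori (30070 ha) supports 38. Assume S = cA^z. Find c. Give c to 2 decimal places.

z = ln(S₂/S₁) / ln(A₂/A₁) = ln(38/13) / ln(30070/150.8) = 1.0726 / 5.2953 = 0.2026
c = S₁ / A₁^z = 13 / 150.8^0.2026 = 13 / 2.762 = 4.706

4.71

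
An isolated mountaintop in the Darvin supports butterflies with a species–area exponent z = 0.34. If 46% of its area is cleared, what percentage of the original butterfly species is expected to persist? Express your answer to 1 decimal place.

81.1%

S_new/S_old = (A_new/A_old)^z = 0.54^0.34
= exp(0.34 × ln 0.54) = exp(0.34 × -0.6162) = exp(-0.2095) ≈ 0.811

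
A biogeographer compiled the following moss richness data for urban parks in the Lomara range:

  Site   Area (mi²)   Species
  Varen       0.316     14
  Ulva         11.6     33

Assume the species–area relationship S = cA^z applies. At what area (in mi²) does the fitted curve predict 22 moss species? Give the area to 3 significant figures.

2.11 mi²

z = ln(33/14) / ln(11.6/0.316) = 0.8575 / 3.6030 = 0.2380
c = 14 / 0.316^0.2380 = 14 / 0.7602 = 18.42
A = (22/18.42)^(1/0.2380) ⇒ ln A = ln(1.195)/0.2380 = 0.7472
A = e^0.7472 ≈ 2.111 mi²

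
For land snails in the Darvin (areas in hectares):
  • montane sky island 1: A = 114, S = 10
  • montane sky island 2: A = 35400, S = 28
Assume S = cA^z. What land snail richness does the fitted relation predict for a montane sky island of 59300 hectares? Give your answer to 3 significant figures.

30.7

z = ln(28/10) / ln(35400/114) = 1.0296 / 5.7383 = 0.1794
c = 10 / 114^0.1794 = 10 / 2.339 = 4.275
S₃ = 4.275 × 59300^0.1794 = 4.275 × 7.185 ≈ 30.72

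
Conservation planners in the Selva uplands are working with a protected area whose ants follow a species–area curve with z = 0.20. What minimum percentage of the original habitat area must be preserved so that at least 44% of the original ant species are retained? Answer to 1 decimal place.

1.6%

Need (A_new/A_old)^0.2 = 0.44, so A_new/A_old = 0.44^(1/0.2) = 0.44^5
ln(A_new/A_old) = ln 0.44 / 0.2 = -0.8210 / 0.2 = -4.1049
A_new/A_old = e^-4.1049 ≈ 0.01649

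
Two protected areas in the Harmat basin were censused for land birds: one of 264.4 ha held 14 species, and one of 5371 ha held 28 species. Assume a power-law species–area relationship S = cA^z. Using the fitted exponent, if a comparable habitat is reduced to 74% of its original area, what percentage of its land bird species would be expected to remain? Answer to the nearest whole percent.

93%

z = ln(28/14) / ln(5371/264.4) = 0.6931 / 3.0113 = 0.2302
S_new/S_old = (A_new/A_old)^z = 0.74^0.2302 = exp(0.2302 × -0.3011) = 0.933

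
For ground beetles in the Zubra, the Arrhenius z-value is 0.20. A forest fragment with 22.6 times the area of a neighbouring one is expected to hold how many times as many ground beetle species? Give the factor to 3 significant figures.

S₂/S₁ = (A₂/A₁)^z = 22.6^0.2
ln(S₂/S₁) = 0.2 × ln 22.6 = 0.2 × 3.1179 = 0.6236
S₂/S₁ = e^0.6236 ≈ 1.866

1.87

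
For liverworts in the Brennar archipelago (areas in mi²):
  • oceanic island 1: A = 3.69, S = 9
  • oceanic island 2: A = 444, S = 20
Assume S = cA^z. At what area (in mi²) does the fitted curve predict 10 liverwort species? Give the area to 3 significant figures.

z = ln(20/9) / ln(444/3.69) = 0.7985 / 4.7902 = 0.1667
c = 9 / 3.69^0.1667 = 9 / 1.243 = 7.24
A = (10/7.24)^(1/0.1667) ⇒ ln A = ln(1.381)/0.1667 = 1.9377
A = e^1.9377 ≈ 6.943 mi²

6.94 mi²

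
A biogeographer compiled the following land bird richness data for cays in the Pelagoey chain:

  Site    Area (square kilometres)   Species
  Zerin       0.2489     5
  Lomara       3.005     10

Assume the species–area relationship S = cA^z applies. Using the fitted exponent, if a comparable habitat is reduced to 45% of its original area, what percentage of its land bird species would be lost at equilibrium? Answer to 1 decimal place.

19.9%

z = ln(10/5) / ln(3.005/0.2489) = 0.6931 / 2.4910 = 0.2783
S_new/S_old = (A_new/A_old)^z = 0.45^0.2783 = exp(0.2783 × -0.7985) = 0.8008
Fraction lost = 1 − 0.8008 = 0.1992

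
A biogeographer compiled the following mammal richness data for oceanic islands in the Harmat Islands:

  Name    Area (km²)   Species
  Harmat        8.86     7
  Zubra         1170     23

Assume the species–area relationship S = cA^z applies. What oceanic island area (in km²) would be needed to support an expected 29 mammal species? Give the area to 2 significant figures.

z = ln(23/7) / ln(1170/8.86) = 1.1896 / 4.8832 = 0.2436
c = 7 / 8.86^0.2436 = 7 / 1.701 = 4.114
A = (29/4.114)^(1/0.2436) ⇒ ln A = ln(7.049)/0.2436 = 8.0163
A = e^8.0163 ≈ 3030 km²

3000 km²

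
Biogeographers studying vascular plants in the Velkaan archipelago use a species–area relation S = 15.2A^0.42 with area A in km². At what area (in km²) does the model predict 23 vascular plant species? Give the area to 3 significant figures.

2.68 km²

23 = 15.2 × A^0.42  ⇒  A^0.42 = 23/15.2 = 1.513
ln A = ln(1.513) / 0.42 = 0.4142 / 0.42 = 0.9862
A = e^0.9862 ≈ 2.681 km²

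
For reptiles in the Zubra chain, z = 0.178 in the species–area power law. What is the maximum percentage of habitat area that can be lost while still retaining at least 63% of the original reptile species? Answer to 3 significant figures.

Need (A_new/A_old)^0.178 = 0.63, so A_new/A_old = 0.63^(1/0.178) = 0.63^5.618
ln(A_new/A_old) = ln 0.63 / 0.178 = -0.4620 / 0.178 = -2.5957
A_new/A_old = e^-2.5957 ≈ 0.07459
Fraction that can be lost = 1 − 0.07459 = 0.9254

92.5%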